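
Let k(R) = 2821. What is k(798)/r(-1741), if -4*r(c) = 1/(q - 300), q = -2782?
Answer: 34777288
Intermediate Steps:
r(c) = 1/12328 (r(c) = -1/(4*(-2782 - 300)) = -¼/(-3082) = -¼*(-1/3082) = 1/12328)
k(798)/r(-1741) = 2821/(1/12328) = 2821*12328 = 34777288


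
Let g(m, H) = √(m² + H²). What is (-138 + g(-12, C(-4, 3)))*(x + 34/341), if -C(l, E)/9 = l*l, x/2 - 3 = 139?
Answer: -13369164/341 + 1162536*√145/341 ≈ 1846.4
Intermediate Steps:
x = 284 (x = 6 + 2*139 = 6 + 278 = 284)
C(l, E) = -9*l² (C(l, E) = -9*l*l = -9*l²)
g(m, H) = √(H² + m²)
(-138 + g(-12, C(-4, 3)))*(x + 34/341) = (-138 + √((-9*(-4)²)² + (-12)²))*(284 + 34/341) = (-138 + √((-9*16)² + 144))*(284 + 34*(1/341)) = (-138 + √((-144)² + 144))*(284 + 34/341) = (-138 + √(20736 + 144))*(96878/341) = (-138 + √20880)*(96878/341) = (-138 + 12*√145)*(96878/341) = -13369164/341 + 1162536*√145/341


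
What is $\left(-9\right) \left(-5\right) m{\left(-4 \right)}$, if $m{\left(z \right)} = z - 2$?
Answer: $-270$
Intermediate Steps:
$m{\left(z \right)} = -2 + z$ ($m{\left(z \right)} = z - 2 = -2 + z$)
$\left(-9\right) \left(-5\right) m{\left(-4 \right)} = \left(-9\right) \left(-5\right) \left(-2 - 4\right) = 45 \left(-6\right) = -270$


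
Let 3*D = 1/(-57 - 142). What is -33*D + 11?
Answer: 2200/199 ≈ 11.055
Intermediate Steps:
D = -1/597 (D = 1/(3*(-57 - 142)) = (⅓)/(-199) = (⅓)*(-1/199) = -1/597 ≈ -0.0016750)
-33*D + 11 = -33*(-1/597) + 11 = 11/199 + 11 = 2200/199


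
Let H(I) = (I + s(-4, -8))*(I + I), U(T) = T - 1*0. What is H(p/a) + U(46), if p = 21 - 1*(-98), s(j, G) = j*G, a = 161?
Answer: 49936/529 ≈ 94.397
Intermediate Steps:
U(T) = T (U(T) = T + 0 = T)
s(j, G) = G*j
p = 119 (p = 21 + 98 = 119)
H(I) = 2*I*(32 + I) (H(I) = (I - 8*(-4))*(I + I) = (I + 32)*(2*I) = (32 + I)*(2*I) = 2*I*(32 + I))
H(p/a) + U(46) = 2*(119/161)*(32 + 119/161) + 46 = 2*(119*(1/161))*(32 + 119*(1/161)) + 46 = 2*(17/23)*(32 + 17/23) + 46 = 2*(17/23)*(753/23) + 46 = 25602/529 + 46 = 49936/529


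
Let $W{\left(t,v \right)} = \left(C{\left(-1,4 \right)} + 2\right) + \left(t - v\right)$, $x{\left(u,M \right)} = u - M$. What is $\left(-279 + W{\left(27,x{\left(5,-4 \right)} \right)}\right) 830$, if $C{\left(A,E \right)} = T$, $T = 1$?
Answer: $-214140$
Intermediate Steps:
$C{\left(A,E \right)} = 1$
$W{\left(t,v \right)} = 3 + t - v$ ($W{\left(t,v \right)} = \left(1 + 2\right) + \left(t - v\right) = 3 + \left(t - v\right) = 3 + t - v$)
$\left(-279 + W{\left(27,x{\left(5,-4 \right)} \right)}\right) 830 = \left(-279 + \left(3 + 27 - \left(5 - -4\right)\right)\right) 830 = \left(-279 + \left(3 + 27 - \left(5 + 4\right)\right)\right) 830 = \left(-279 + \left(3 + 27 - 9\right)\right) 830 = \left(-279 + 21\right) 830 = \left(-258\right) 830 = -214140$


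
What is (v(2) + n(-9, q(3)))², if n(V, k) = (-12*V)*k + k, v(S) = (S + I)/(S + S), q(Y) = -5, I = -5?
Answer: 4765489/16 ≈ 2.9784e+5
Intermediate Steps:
v(S) = (-5 + S)/(2*S) (v(S) = (S - 5)/(S + S) = (-5 + S)/((2*S)) = (-5 + S)*(1/(2*S)) = (-5 + S)/(2*S))
n(V, k) = k - 12*V*k (n(V, k) = -12*V*k + k = k - 12*V*k)
(v(2) + n(-9, q(3)))² = ((½)*(-5 + 2)/2 - 5*(1 - 12*(-9)))² = ((½)*(½)*(-3) - 5*(1 + 108))² = (-¾ - 5*109)² = (-¾ - 545)² = (-2183/4)² = 4765489/16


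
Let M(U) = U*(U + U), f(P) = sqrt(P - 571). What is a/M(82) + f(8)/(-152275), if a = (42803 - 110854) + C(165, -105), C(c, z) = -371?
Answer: -34211/6724 - I*sqrt(563)/152275 ≈ -5.0879 - 0.00015582*I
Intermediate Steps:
f(P) = sqrt(-571 + P)
a = -68422 (a = (42803 - 110854) - 371 = -68051 - 371 = -68422)
M(U) = 2*U**2 (M(U) = U*(2*U) = 2*U**2)
a/M(82) + f(8)/(-152275) = -68422/(2*82**2) + sqrt(-571 + 8)/(-152275) = -68422/(2*6724) + sqrt(-563)*(-1/152275) = -68422/13448 + (I*sqrt(563))*(-1/152275) = -68422*1/13448 - I*sqrt(563)/152275 = -34211/6724 - I*sqrt(563)/152275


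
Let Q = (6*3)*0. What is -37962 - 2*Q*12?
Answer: -37962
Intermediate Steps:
Q = 0 (Q = 18*0 = 0)
-37962 - 2*Q*12 = -37962 - 2*0*12 = -37962 - 0*12 = -37962 - 1*0 = -37962 + 0 = -37962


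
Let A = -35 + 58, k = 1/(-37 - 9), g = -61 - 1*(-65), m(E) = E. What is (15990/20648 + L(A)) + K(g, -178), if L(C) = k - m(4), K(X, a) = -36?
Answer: -9319357/237452 ≈ -39.247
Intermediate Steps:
g = 4 (g = -61 + 65 = 4)
k = -1/46 (k = 1/(-46) = -1/46 ≈ -0.021739)
A = 23
L(C) = -185/46 (L(C) = -1/46 - 1*4 = -1/46 - 4 = -185/46)
(15990/20648 + L(A)) + K(g, -178) = (15990/20648 - 185/46) - 36 = (15990*(1/20648) - 185/46) - 36 = (7995/10324 - 185/46) - 36 = -771085/237452 - 36 = -9319357/237452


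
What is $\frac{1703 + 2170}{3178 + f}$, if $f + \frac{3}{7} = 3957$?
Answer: $\frac{27111}{49942} \approx 0.54285$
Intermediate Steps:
$f = \frac{27696}{7}$ ($f = - \frac{3}{7} + 3957 = \frac{27696}{7} \approx 3956.6$)
$\frac{1703 + 2170}{3178 + f} = \frac{1703 + 2170}{3178 + \frac{27696}{7}} = \frac{3873}{\frac{49942}{7}} = 3873 \cdot \frac{7}{49942} = \frac{27111}{49942}$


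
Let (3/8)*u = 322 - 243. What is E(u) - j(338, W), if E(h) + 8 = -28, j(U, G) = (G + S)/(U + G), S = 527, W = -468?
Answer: -4621/130 ≈ -35.546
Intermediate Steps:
u = 632/3 (u = 8*(322 - 243)/3 = (8/3)*79 = 632/3 ≈ 210.67)
j(U, G) = (527 + G)/(G + U) (j(U, G) = (G + 527)/(U + G) = (527 + G)/(G + U))
E(h) = -36 (E(h) = -8 - 28 = -36)
E(u) - j(338, W) = -36 - (527 - 468)/(-468 + 338) = -36 - 59/(-130) = -36 - (-1)*59/130 = -36 - 1*(-59/130) = -36 + 59/130 = -4621/130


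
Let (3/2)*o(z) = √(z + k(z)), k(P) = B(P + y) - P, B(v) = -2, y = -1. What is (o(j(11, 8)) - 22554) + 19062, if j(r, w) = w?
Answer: -3492 + 2*I*√2/3 ≈ -3492.0 + 0.94281*I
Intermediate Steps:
k(P) = -2 - P
o(z) = 2*I*√2/3 (o(z) = 2*√(z + (-2 - z))/3 = 2*√(-2)/3 = 2*(I*√2)/3 = 2*I*√2/3)
(o(j(11, 8)) - 22554) + 19062 = (2*I*√2/3 - 22554) + 19062 = (-22554 + 2*I*√2/3) + 19062 = -3492 + 2*I*√2/3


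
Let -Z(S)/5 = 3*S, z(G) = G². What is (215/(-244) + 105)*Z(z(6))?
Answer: -3429675/61 ≈ -56224.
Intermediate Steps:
Z(S) = -15*S
(215/(-244) + 105)*Z(z(6)) = (215/(-244) + 105)*(-15*6²) = (215*(-1/244) + 105)*(-15*36) = (-215/244 + 105)*(-540) = (25405/244)*(-540) = -3429675/61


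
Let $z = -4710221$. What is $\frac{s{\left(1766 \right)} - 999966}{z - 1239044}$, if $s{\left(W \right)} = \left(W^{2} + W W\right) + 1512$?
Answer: $- \frac{5239058}{5949265} \approx -0.88062$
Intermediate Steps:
$s{\left(W \right)} = 1512 + 2 W^{2}$ ($s{\left(W \right)} = \left(W^{2} + W^{2}\right) + 1512 = 2 W^{2} + 1512 = 1512 + 2 W^{2}$)
$\frac{s{\left(1766 \right)} - 999966}{z - 1239044} = \frac{\left(1512 + 2 \cdot 1766^{2}\right) - 999966}{-4710221 - 1239044} = \frac{\left(1512 + 2 \cdot 3118756\right) - 999966}{-5949265} = \left(\left(1512 + 6237512\right) - 999966\right) \left(- \frac{1}{5949265}\right) = \left(6239024 - 999966\right) \left(- \frac{1}{5949265}\right) = 5239058 \left(- \frac{1}{5949265}\right) = - \frac{5239058}{5949265}$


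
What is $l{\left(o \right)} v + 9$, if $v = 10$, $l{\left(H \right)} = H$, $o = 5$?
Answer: $59$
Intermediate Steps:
$l{\left(o \right)} v + 9 = 5 \cdot 10 + 9 = 50 + 9 = 59$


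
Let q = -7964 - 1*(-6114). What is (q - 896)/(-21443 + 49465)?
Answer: -1373/14011 ≈ -0.097994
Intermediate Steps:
q = -1850 (q = -7964 + 6114 = -1850)
(q - 896)/(-21443 + 49465) = (-1850 - 896)/(-21443 + 49465) = -2746/28022 = -2746*1/28022 = -1373/14011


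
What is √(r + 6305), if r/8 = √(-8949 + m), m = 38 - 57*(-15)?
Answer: √(6305 + 16*I*√2014) ≈ 79.532 + 4.5142*I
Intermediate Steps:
m = 893 (m = 38 + 855 = 893)
r = 16*I*√2014 (r = 8*√(-8949 + 893) = 8*√(-8056) = 8*(2*I*√2014) = 16*I*√2014 ≈ 718.04*I)
√(r + 6305) = √(16*I*√2014 + 6305) = √(6305 + 16*I*√2014)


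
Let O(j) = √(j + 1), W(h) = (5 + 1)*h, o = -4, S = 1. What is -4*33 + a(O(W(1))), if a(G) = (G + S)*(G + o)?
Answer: -129 - 3*√7 ≈ -136.94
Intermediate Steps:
W(h) = 6*h
O(j) = √(1 + j)
a(G) = (1 + G)*(-4 + G) (a(G) = (G + 1)*(G - 4) = (1 + G)*(-4 + G))
-4*33 + a(O(W(1))) = -4*33 + (-4 + (√(1 + 6*1))² - 3*√(1 + 6*1)) = -132 + (-4 + (√(1 + 6))² - 3*√(1 + 6)) = -132 + (-4 + (√7)² - 3*√7) = -132 + (-4 + 7 - 3*√7) = -132 + (3 - 3*√7) = -129 - 3*√7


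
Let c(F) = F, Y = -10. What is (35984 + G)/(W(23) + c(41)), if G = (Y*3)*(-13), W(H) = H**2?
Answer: 18187/285 ≈ 63.814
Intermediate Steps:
G = 390 (G = -10*3*(-13) = -30*(-13) = 390)
(35984 + G)/(W(23) + c(41)) = (35984 + 390)/(23**2 + 41) = 36374/(529 + 41) = 36374/570 = 36374*(1/570) = 18187/285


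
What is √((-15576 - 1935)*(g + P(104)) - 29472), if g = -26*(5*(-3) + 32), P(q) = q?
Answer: √5889246 ≈ 2426.8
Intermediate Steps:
g = -442 (g = -26*(-15 + 32) = -26*17 = -442)
√((-15576 - 1935)*(g + P(104)) - 29472) = √((-15576 - 1935)*(-442 + 104) - 29472) = √(-17511*(-338) - 29472) = √(5918718 - 29472) = √5889246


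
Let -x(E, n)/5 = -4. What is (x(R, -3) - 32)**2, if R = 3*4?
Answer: 144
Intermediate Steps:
R = 12
x(E, n) = 20 (x(E, n) = -5*(-4) = 20)
(x(R, -3) - 32)**2 = (20 - 32)**2 = (-12)**2 = 144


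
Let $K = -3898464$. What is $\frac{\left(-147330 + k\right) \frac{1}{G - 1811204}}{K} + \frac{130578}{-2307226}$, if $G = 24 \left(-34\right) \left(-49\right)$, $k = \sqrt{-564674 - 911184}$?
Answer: $- \frac{15027438572245347}{265524697238005568} + \frac{i \sqrt{1475858}}{6905037406080} \approx -0.056595 + 1.7594 \cdot 10^{-10} i$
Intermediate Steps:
$k = i \sqrt{1475858}$ ($k = \sqrt{-1475858} = i \sqrt{1475858} \approx 1214.8 i$)
$G = 39984$ ($G = \left(-816\right) \left(-49\right) = 39984$)
$\frac{\left(-147330 + k\right) \frac{1}{G - 1811204}}{K} + \frac{130578}{-2307226} = \frac{\left(-147330 + i \sqrt{1475858}\right) \frac{1}{39984 - 1811204}}{-3898464} + \frac{130578}{-2307226} = \frac{-147330 + i \sqrt{1475858}}{-1771220} \left(- \frac{1}{3898464}\right) + 130578 \left(- \frac{1}{2307226}\right) = \left(-147330 + i \sqrt{1475858}\right) \left(- \frac{1}{1771220}\right) \left(- \frac{1}{3898464}\right) - \frac{65289}{1153613} = \left(\frac{14733}{177122} - \frac{i \sqrt{1475858}}{1771220}\right) \left(- \frac{1}{3898464}\right) - \frac{65289}{1153613} = \left(- \frac{4911}{230167913536} + \frac{i \sqrt{1475858}}{6905037406080}\right) - \frac{65289}{1153613} = - \frac{15027438572245347}{265524697238005568} + \frac{i \sqrt{1475858}}{6905037406080}$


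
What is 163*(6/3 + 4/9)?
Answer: 3586/9 ≈ 398.44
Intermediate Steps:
163*(6/3 + 4/9) = 163*(6*(⅓) + 4*(⅑)) = 163*(2 + 4/9) = 163*(22/9) = 3586/9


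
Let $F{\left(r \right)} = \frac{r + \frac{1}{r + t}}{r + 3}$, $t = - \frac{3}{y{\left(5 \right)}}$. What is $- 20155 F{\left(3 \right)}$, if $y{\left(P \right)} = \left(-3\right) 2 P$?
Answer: $- \frac{2075965}{186} \approx -11161.0$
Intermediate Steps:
$y{\left(P \right)} = - 6 P$
$t = \frac{1}{10}$ ($t = - \frac{3}{\left(-6\right) 5} = - \frac{3}{-30} = \left(-3\right) \left(- \frac{1}{30}\right) = \frac{1}{10} \approx 0.1$)
$F{\left(r \right)} = \frac{r + \frac{1}{\frac{1}{10} + r}}{3 + r}$ ($F{\left(r \right)} = \frac{r + \frac{1}{r + \frac{1}{10}}}{r + 3} = \frac{r + \frac{1}{\frac{1}{10} + r}}{3 + r}$)
$- 20155 F{\left(3 \right)} = - 20155 \frac{10 + 3 + 10 \cdot 3^{2}}{3 + 10 \cdot 3^{2} + 31 \cdot 3} = - 20155 \frac{10 + 3 + 10 \cdot 9}{3 + 10 \cdot 9 + 93} = - 20155 \frac{10 + 3 + 90}{3 + 90 + 93} = - 20155 \cdot \frac{1}{186} \cdot 103 = \left(-20155\right) \frac{103}{186} = - \frac{2075965}{186}$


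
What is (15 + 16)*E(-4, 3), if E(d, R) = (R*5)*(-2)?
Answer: -930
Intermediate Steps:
E(d, R) = -10*R (E(d, R) = (5*R)*(-2) = -10*R)
(15 + 16)*E(-4, 3) = (15 + 16)*(-10*3) = 31*(-30) = -930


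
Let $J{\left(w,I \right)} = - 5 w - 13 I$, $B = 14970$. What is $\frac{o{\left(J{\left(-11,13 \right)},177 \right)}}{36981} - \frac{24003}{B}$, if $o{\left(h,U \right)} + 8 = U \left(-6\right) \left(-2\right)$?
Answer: $- \frac{285326141}{184535190} \approx -1.5462$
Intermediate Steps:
$J{\left(w,I \right)} = - 13 I - 5 w$
$o{\left(h,U \right)} = -8 + 12 U$ ($o{\left(h,U \right)} = -8 + U \left(-6\right) \left(-2\right) = -8 + - 6 U \left(-2\right) = -8 + 12 U$)
$\frac{o{\left(J{\left(-11,13 \right)},177 \right)}}{36981} - \frac{24003}{B} = \frac{-8 + 12 \cdot 177}{36981} - \frac{24003}{14970} = \left(-8 + 2124\right) \frac{1}{36981} - \frac{8001}{4990} = 2116 \cdot \frac{1}{36981} - \frac{8001}{4990} = \frac{2116}{36981} - \frac{8001}{4990} = - \frac{285326141}{184535190}$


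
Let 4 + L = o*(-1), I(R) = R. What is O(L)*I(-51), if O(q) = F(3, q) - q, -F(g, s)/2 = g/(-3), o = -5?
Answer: -51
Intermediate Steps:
F(g, s) = 2*g/3 (F(g, s) = -2*g/(-3) = -2*g*(-1)/3 = -(-2)*g/3 = 2*g/3)
L = 1 (L = -4 - 5*(-1) = -4 + 5 = 1)
O(q) = 2 - q (O(q) = (⅔)*3 - q = 2 - q)
O(L)*I(-51) = (2 - 1*1)*(-51) = (2 - 1)*(-51) = 1*(-51) = -51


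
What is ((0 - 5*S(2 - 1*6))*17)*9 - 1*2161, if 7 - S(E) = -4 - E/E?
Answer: -11341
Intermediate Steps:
S(E) = 12 (S(E) = 7 - (-4 - E/E) = 7 - (-4 - 1*1) = 7 - (-4 - 1) = 7 - 1*(-5) = 7 + 5 = 12)
((0 - 5*S(2 - 1*6))*17)*9 - 1*2161 = ((0 - 5*12)*17)*9 - 1*2161 = ((0 - 60)*17)*9 - 2161 = -60*17*9 - 2161 = -1020*9 - 2161 = -9180 - 2161 = -11341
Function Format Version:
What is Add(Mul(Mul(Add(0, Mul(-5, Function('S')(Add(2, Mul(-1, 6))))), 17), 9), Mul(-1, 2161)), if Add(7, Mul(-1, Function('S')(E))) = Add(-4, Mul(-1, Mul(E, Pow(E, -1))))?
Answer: -11341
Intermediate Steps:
Function('S')(E) = 12 (Function('S')(E) = Add(7, Mul(-1, Add(-4, Mul(-1, Mul(E, Pow(E, -1)))))) = Add(7, Mul(-1, Add(-4, Mul(-1, 1)))) = Add(7, Mul(-1, Add(-4, -1))) = Add(7, Mul(-1, -5)) = Add(7, 5) = 12)
Add(Mul(Mul(Add(0, Mul(-5, Function('S')(Add(2, Mul(-1, 6))))), 17), 9), Mul(-1, 2161)) = Add(Mul(Mul(Add(0, Mul(-5, 12)), 17), 9), Mul(-1, 2161)) = Add(Mul(Mul(Add(0, -60), 17), 9), -2161) = Add(Mul(Mul(-60, 17), 9), -2161) = Add(Mul(-1020, 9), -2161) = Add(-9180, -2161) = -11341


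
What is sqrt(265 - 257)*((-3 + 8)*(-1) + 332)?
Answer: 654*sqrt(2) ≈ 924.90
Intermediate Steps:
sqrt(265 - 257)*((-3 + 8)*(-1) + 332) = sqrt(8)*(5*(-1) + 332) = (2*sqrt(2))*(-5 + 332) = (2*sqrt(2))*327 = 654*sqrt(2)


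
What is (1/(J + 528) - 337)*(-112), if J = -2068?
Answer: 2075924/55 ≈ 37744.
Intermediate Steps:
(1/(J + 528) - 337)*(-112) = (1/(-2068 + 528) - 337)*(-112) = (1/(-1540) - 337)*(-112) = (-1/1540 - 337)*(-112) = -518981/1540*(-112) = 2075924/55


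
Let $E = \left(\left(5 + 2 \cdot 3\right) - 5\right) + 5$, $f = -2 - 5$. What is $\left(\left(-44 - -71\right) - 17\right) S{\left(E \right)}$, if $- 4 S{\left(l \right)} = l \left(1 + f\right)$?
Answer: $165$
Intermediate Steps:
$f = -7$
$E = 11$ ($E = \left(\left(5 + 6\right) - 5\right) + 5 = \left(11 - 5\right) + 5 = 6 + 5 = 11$)
$S{\left(l \right)} = \frac{3 l}{2}$ ($S{\left(l \right)} = - \frac{l \left(1 - 7\right)}{4} = - \frac{l \left(-6\right)}{4} = - \frac{\left(-6\right) l}{4} = \frac{3 l}{2}$)
$\left(\left(-44 - -71\right) - 17\right) S{\left(E \right)} = \left(\left(-44 - -71\right) - 17\right) \frac{3}{2} \cdot 11 = \left(\left(-44 + 71\right) - 17\right) \frac{33}{2} = \left(27 - 17\right) \frac{33}{2} = 10 \cdot \frac{33}{2} = 165$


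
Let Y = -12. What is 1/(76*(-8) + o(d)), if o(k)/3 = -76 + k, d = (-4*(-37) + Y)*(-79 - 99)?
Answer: -1/73460 ≈ -1.3613e-5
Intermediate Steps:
d = -24208 (d = (-4*(-37) - 12)*(-79 - 99) = (148 - 12)*(-178) = 136*(-178) = -24208)
o(k) = -228 + 3*k (o(k) = 3*(-76 + k) = -228 + 3*k)
1/(76*(-8) + o(d)) = 1/(76*(-8) + (-228 + 3*(-24208))) = 1/(-608 + (-228 - 72624)) = 1/(-608 - 72852) = 1/(-73460) = -1/73460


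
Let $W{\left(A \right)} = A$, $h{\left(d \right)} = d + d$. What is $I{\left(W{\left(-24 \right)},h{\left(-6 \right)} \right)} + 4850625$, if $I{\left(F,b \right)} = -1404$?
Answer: $4849221$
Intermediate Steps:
$h{\left(d \right)} = 2 d$
$I{\left(W{\left(-24 \right)},h{\left(-6 \right)} \right)} + 4850625 = -1404 + 4850625 = 4849221$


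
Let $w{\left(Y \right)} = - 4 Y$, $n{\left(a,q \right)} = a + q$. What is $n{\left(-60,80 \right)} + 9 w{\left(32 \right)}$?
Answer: $-1132$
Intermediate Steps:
$n{\left(-60,80 \right)} + 9 w{\left(32 \right)} = \left(-60 + 80\right) + 9 \left(\left(-4\right) 32\right) = 20 + 9 \left(-128\right) = 20 - 1152 = -1132$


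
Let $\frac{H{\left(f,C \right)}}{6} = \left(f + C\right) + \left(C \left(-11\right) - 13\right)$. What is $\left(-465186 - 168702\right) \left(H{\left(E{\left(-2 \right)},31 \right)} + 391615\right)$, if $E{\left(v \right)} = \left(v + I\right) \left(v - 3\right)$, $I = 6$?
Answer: $-246935507616$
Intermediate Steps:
$E{\left(v \right)} = \left(-3 + v\right) \left(6 + v\right)$ ($E{\left(v \right)} = \left(v + 6\right) \left(v - 3\right) = \left(6 + v\right) \left(-3 + v\right) = \left(-3 + v\right) \left(6 + v\right)$)
$H{\left(f,C \right)} = -78 - 60 C + 6 f$ ($H{\left(f,C \right)} = 6 \left(\left(f + C\right) + \left(C \left(-11\right) - 13\right)\right) = 6 \left(\left(C + f\right) - \left(13 + 11 C\right)\right) = 6 \left(-13 + f - 10 C\right) = -78 - 60 C + 6 f$)
$\left(-465186 - 168702\right) \left(H{\left(E{\left(-2 \right)},31 \right)} + 391615\right) = \left(-465186 - 168702\right) \left(\left(-78 - 1860 + 6 \left(-18 + \left(-2\right)^{2} + 3 \left(-2\right)\right)\right) + 391615\right) = - 633888 \left(\left(-78 - 1860 + 6 \left(-18 + 4 - 6\right)\right) + 391615\right) = - 633888 \left(\left(-78 - 1860 + 6 \left(-20\right)\right) + 391615\right) = - 633888 \left(\left(-78 - 1860 - 120\right) + 391615\right) = - 633888 \left(-2058 + 391615\right) = \left(-633888\right) 389557 = -246935507616$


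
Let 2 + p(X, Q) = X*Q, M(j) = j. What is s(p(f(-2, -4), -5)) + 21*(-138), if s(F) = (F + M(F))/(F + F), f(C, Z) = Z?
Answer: -2897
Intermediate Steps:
p(X, Q) = -2 + Q*X (p(X, Q) = -2 + X*Q = -2 + Q*X)
s(F) = 1 (s(F) = (F + F)/(F + F) = (2*F)/((2*F)) = (2*F)*(1/(2*F)) = 1)
s(p(f(-2, -4), -5)) + 21*(-138) = 1 + 21*(-138) = 1 - 2898 = -2897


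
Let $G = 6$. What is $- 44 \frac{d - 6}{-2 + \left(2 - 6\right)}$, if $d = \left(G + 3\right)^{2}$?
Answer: $550$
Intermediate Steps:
$d = 81$ ($d = \left(6 + 3\right)^{2} = 9^{2} = 81$)
$- 44 \frac{d - 6}{-2 + \left(2 - 6\right)} = - 44 \frac{81 - 6}{-2 + \left(2 - 6\right)} = - 44 \frac{75}{-2 + \left(2 - 6\right)} = - 44 \frac{75}{-2 - 4} = - 44 \frac{75}{-6} = - 44 \cdot 75 \left(- \frac{1}{6}\right) = \left(-44\right) \left(- \frac{25}{2}\right) = 550$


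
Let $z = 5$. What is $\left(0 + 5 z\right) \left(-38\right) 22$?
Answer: $-20900$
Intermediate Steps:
$\left(0 + 5 z\right) \left(-38\right) 22 = \left(0 + 5 \cdot 5\right) \left(-38\right) 22 = \left(0 + 25\right) \left(-38\right) 22 = 25 \left(-38\right) 22 = \left(-950\right) 22 = -20900$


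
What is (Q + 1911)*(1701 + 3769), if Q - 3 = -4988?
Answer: -16814780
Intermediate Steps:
Q = -4985 (Q = 3 - 4988 = -4985)
(Q + 1911)*(1701 + 3769) = (-4985 + 1911)*(1701 + 3769) = -3074*5470 = -16814780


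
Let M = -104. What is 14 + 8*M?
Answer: -818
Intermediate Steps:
14 + 8*M = 14 + 8*(-104) = 14 - 832 = -818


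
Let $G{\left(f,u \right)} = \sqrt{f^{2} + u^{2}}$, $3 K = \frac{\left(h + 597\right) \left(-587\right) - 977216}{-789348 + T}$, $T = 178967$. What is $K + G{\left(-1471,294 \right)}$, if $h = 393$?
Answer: $\frac{1558346}{1831143} + \sqrt{2250277} \approx 1500.9$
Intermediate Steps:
$K = \frac{1558346}{1831143}$ ($K = \frac{\left(\left(393 + 597\right) \left(-587\right) - 977216\right) \frac{1}{-789348 + 178967}}{3} = \frac{\left(990 \left(-587\right) - 977216\right) \frac{1}{-610381}}{3} = \frac{\left(-581130 - 977216\right) \left(- \frac{1}{610381}\right)}{3} = \frac{\left(-1558346\right) \left(- \frac{1}{610381}\right)}{3} = \frac{1}{3} \cdot \frac{1558346}{610381} = \frac{1558346}{1831143} \approx 0.85102$)
$K + G{\left(-1471,294 \right)} = \frac{1558346}{1831143} + \sqrt{\left(-1471\right)^{2} + 294^{2}} = \frac{1558346}{1831143} + \sqrt{2163841 + 86436} = \frac{1558346}{1831143} + \sqrt{2250277}$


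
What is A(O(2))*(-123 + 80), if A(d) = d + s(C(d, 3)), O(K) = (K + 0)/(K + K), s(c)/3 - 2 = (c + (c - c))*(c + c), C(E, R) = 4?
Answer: -8815/2 ≈ -4407.5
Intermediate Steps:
s(c) = 6 + 6*c**2 (s(c) = 6 + 3*((c + (c - c))*(c + c)) = 6 + 3*((c + 0)*(2*c)) = 6 + 3*(c*(2*c)) = 6 + 3*(2*c**2) = 6 + 6*c**2)
O(K) = 1/2 (O(K) = K/((2*K)) = K*(1/(2*K)) = 1/2)
A(d) = 102 + d (A(d) = d + (6 + 6*4**2) = d + (6 + 6*16) = d + (6 + 96) = d + 102 = 102 + d)
A(O(2))*(-123 + 80) = (102 + 1/2)*(-123 + 80) = (205/2)*(-43) = -8815/2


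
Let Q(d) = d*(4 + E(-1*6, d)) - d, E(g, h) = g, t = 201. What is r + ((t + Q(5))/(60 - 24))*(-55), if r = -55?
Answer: -2035/6 ≈ -339.17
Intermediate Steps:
Q(d) = -3*d (Q(d) = d*(4 - 1*6) - d = d*(4 - 6) - d = d*(-2) - d = -2*d - d = -3*d)
r + ((t + Q(5))/(60 - 24))*(-55) = -55 + ((201 - 3*5)/(60 - 24))*(-55) = -55 + ((201 - 15)/36)*(-55) = -55 + (186*(1/36))*(-55) = -55 + (31/6)*(-55) = -55 - 1705/6 = -2035/6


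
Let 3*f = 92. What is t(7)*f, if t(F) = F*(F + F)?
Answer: 9016/3 ≈ 3005.3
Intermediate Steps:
f = 92/3 (f = (1/3)*92 = 92/3 ≈ 30.667)
t(F) = 2*F**2 (t(F) = F*(2*F) = 2*F**2)
t(7)*f = (2*7**2)*(92/3) = (2*49)*(92/3) = 98*(92/3) = 9016/3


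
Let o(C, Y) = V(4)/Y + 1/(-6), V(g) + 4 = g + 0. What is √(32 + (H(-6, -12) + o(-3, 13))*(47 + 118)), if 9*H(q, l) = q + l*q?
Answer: √4858/2 ≈ 34.850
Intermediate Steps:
H(q, l) = q/9 + l*q/9 (H(q, l) = (q + l*q)/9 = q/9 + l*q/9)
V(g) = -4 + g (V(g) = -4 + (g + 0) = -4 + g)
o(C, Y) = -⅙ (o(C, Y) = (-4 + 4)/Y + 1/(-6) = 0/Y + 1*(-⅙) = 0 - ⅙ = -⅙)
√(32 + (H(-6, -12) + o(-3, 13))*(47 + 118)) = √(32 + ((⅑)*(-6)*(1 - 12) - ⅙)*(47 + 118)) = √(32 + ((⅑)*(-6)*(-11) - ⅙)*165) = √(32 + (22/3 - ⅙)*165) = √(32 + (43/6)*165) = √(32 + 2365/2) = √(2429/2) = √4858/2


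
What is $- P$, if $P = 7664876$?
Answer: $-7664876$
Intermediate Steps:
$- P = \left(-1\right) 7664876 = -7664876$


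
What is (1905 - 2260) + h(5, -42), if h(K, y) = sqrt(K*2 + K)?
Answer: -355 + sqrt(15) ≈ -351.13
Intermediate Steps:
h(K, y) = sqrt(3)*sqrt(K) (h(K, y) = sqrt(2*K + K) = sqrt(3*K) = sqrt(3)*sqrt(K))
(1905 - 2260) + h(5, -42) = (1905 - 2260) + sqrt(3)*sqrt(5) = -355 + sqrt(15)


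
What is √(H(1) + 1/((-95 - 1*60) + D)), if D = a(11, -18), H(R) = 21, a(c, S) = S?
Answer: 4*√39271/173 ≈ 4.5819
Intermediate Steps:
D = -18
√(H(1) + 1/((-95 - 1*60) + D)) = √(21 + 1/((-95 - 1*60) - 18)) = √(21 + 1/((-95 - 60) - 18)) = √(21 + 1/(-155 - 18)) = √(21 + 1/(-173)) = √(21 - 1/173) = √(3632/173) = 4*√39271/173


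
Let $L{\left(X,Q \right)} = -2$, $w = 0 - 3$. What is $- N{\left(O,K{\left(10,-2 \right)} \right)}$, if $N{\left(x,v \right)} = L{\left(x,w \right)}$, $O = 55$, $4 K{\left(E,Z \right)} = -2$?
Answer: $2$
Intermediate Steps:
$K{\left(E,Z \right)} = - \frac{1}{2}$ ($K{\left(E,Z \right)} = \frac{1}{4} \left(-2\right) = - \frac{1}{2}$)
$w = -3$ ($w = 0 - 3 = -3$)
$N{\left(x,v \right)} = -2$
$- N{\left(O,K{\left(10,-2 \right)} \right)} = \left(-1\right) \left(-2\right) = 2$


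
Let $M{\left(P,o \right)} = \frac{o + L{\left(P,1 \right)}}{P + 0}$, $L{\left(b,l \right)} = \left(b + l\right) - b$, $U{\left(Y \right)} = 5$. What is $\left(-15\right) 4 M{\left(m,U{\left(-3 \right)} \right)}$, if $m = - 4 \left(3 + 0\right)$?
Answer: $30$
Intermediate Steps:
$m = -12$ ($m = \left(-4\right) 3 = -12$)
$L{\left(b,l \right)} = l$
$M{\left(P,o \right)} = \frac{1 + o}{P}$ ($M{\left(P,o \right)} = \frac{o + 1}{P + 0} = \frac{1 + o}{P}$)
$\left(-15\right) 4 M{\left(m,U{\left(-3 \right)} \right)} = \left(-15\right) 4 \frac{1 + 5}{-12} = - 60 \left(\left(- \frac{1}{12}\right) 6\right) = \left(-60\right) \left(- \frac{1}{2}\right) = 30$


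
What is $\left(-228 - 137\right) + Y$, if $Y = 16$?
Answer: $-349$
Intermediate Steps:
$\left(-228 - 137\right) + Y = \left(-228 - 137\right) + 16 = -365 + 16 = -349$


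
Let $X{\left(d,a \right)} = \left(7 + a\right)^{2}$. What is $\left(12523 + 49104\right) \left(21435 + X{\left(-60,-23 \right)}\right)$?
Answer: $1336751257$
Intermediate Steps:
$\left(12523 + 49104\right) \left(21435 + X{\left(-60,-23 \right)}\right) = \left(12523 + 49104\right) \left(21435 + \left(7 - 23\right)^{2}\right) = 61627 \left(21435 + \left(-16\right)^{2}\right) = 61627 \left(21435 + 256\right) = 61627 \cdot 21691 = 1336751257$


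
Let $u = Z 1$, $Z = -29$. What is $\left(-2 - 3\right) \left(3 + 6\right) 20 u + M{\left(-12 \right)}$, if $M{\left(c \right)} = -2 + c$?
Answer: $26086$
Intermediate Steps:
$u = -29$ ($u = \left(-29\right) 1 = -29$)
$\left(-2 - 3\right) \left(3 + 6\right) 20 u + M{\left(-12 \right)} = \left(-2 - 3\right) \left(3 + 6\right) 20 \left(-29\right) - 14 = \left(-5\right) 9 \cdot 20 \left(-29\right) - 14 = \left(-45\right) 20 \left(-29\right) - 14 = \left(-900\right) \left(-29\right) - 14 = 26100 - 14 = 26086$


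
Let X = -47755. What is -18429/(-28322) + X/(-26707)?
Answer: 108511789/44493862 ≈ 2.4388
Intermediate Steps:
-18429/(-28322) + X/(-26707) = -18429/(-28322) - 47755/(-26707) = -18429*(-1/28322) - 47755*(-1/26707) = 18429/28322 + 47755/26707 = 108511789/44493862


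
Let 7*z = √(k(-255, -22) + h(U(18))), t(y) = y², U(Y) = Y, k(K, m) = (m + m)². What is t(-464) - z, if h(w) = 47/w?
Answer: 215296 - √69790/42 ≈ 2.1529e+5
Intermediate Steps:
k(K, m) = 4*m² (k(K, m) = (2*m)² = 4*m²)
z = √69790/42 (z = √(4*(-22)² + 47/18)/7 = √(4*484 + 47*(1/18))/7 = √(1936 + 47/18)/7 = √(34895/18)/7 = (√69790/6)/7 = √69790/42 ≈ 6.2900)
t(-464) - z = (-464)² - √69790/42 = 215296 - √69790/42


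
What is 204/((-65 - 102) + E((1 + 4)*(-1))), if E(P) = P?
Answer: -51/43 ≈ -1.1860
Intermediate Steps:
204/((-65 - 102) + E((1 + 4)*(-1))) = 204/((-65 - 102) + (1 + 4)*(-1)) = 204/(-167 + 5*(-1)) = 204/(-167 - 5) = 204/(-172) = 204*(-1/172) = -51/43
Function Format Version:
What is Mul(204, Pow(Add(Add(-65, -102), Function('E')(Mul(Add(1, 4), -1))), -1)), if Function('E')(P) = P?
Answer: Rational(-51, 43) ≈ -1.1860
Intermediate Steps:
Mul(204, Pow(Add(Add(-65, -102), Function('E')(Mul(Add(1, 4), -1))), -1)) = Mul(204, Pow(Add(Add(-65, -102), Mul(Add(1, 4), -1)), -1)) = Mul(204, Pow(Add(-167, Mul(5, -1)), -1)) = Mul(204, Pow(Add(-167, -5), -1)) = Mul(204, Pow(-172, -1)) = Mul(204, Rational(-1, 172)) = Rational(-51, 43)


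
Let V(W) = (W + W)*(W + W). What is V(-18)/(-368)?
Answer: -81/23 ≈ -3.5217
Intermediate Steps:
V(W) = 4*W² (V(W) = (2*W)*(2*W) = 4*W²)
V(-18)/(-368) = (4*(-18)²)/(-368) = (4*324)*(-1/368) = 1296*(-1/368) = -81/23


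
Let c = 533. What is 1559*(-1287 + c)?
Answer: -1175486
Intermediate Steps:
1559*(-1287 + c) = 1559*(-1287 + 533) = 1559*(-754) = -1175486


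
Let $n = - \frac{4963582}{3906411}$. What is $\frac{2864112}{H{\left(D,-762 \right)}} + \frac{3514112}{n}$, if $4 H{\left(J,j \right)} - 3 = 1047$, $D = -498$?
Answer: $- \frac{1196423253463072}{434313425} \approx -2.7547 \cdot 10^{6}$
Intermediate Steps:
$H{\left(J,j \right)} = \frac{525}{2}$ ($H{\left(J,j \right)} = \frac{3}{4} + \frac{1}{4} \cdot 1047 = \frac{3}{4} + \frac{1047}{4} = \frac{525}{2}$)
$n = - \frac{4963582}{3906411}$ ($n = \left(-4963582\right) \frac{1}{3906411} = - \frac{4963582}{3906411} \approx -1.2706$)
$\frac{2864112}{H{\left(D,-762 \right)}} + \frac{3514112}{n} = \frac{2864112}{\frac{525}{2}} + \frac{3514112}{- \frac{4963582}{3906411}} = 2864112 \cdot \frac{2}{525} + 3514112 \left(- \frac{3906411}{4963582}\right) = \frac{1909408}{175} - \frac{6863782886016}{2481791} = - \frac{1196423253463072}{434313425}$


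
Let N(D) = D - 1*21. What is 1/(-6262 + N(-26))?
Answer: -1/6309 ≈ -0.00015850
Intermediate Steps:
N(D) = -21 + D (N(D) = D - 21 = -21 + D)
1/(-6262 + N(-26)) = 1/(-6262 + (-21 - 26)) = 1/(-6262 - 47) = 1/(-6309) = -1/6309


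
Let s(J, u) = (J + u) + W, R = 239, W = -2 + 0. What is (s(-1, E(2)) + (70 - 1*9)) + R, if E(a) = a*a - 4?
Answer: 297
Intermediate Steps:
W = -2
E(a) = -4 + a² (E(a) = a² - 4 = -4 + a²)
s(J, u) = -2 + J + u (s(J, u) = (J + u) - 2 = -2 + J + u)
(s(-1, E(2)) + (70 - 1*9)) + R = ((-2 - 1 + (-4 + 2²)) + (70 - 1*9)) + 239 = ((-2 - 1 + (-4 + 4)) + (70 - 9)) + 239 = ((-2 - 1 + 0) + 61) + 239 = (-3 + 61) + 239 = 58 + 239 = 297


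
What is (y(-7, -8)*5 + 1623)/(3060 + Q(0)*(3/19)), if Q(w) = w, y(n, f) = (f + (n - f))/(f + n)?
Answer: 1219/2295 ≈ 0.53115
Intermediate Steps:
y(n, f) = n/(f + n)
(y(-7, -8)*5 + 1623)/(3060 + Q(0)*(3/19)) = (-7/(-8 - 7)*5 + 1623)/(3060 + 0*(3/19)) = (-7/(-15)*5 + 1623)/(3060 + 0*(3*(1/19))) = (-7*(-1/15)*5 + 1623)/(3060 + 0*(3/19)) = ((7/15)*5 + 1623)/(3060 + 0) = (7/3 + 1623)/3060 = (4876/3)*(1/3060) = 1219/2295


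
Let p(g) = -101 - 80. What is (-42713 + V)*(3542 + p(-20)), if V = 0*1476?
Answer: -143558393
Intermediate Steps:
p(g) = -181
V = 0
(-42713 + V)*(3542 + p(-20)) = (-42713 + 0)*(3542 - 181) = -42713*3361 = -143558393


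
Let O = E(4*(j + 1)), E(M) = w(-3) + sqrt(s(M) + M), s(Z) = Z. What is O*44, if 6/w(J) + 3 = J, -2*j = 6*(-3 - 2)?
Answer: -44 + 352*sqrt(2) ≈ 453.80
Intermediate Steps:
j = 15 (j = -3*(-3 - 2) = -3*(-5) = -1/2*(-30) = 15)
w(J) = 6/(-3 + J)
E(M) = -1 + sqrt(2)*sqrt(M) (E(M) = 6/(-3 - 3) + sqrt(M + M) = 6/(-6) + sqrt(2*M) = 6*(-1/6) + sqrt(2)*sqrt(M) = -1 + sqrt(2)*sqrt(M))
O = -1 + 8*sqrt(2) (O = -1 + sqrt(2)*sqrt(4*(15 + 1)) = -1 + sqrt(2)*sqrt(4*16) = -1 + sqrt(2)*sqrt(64) = -1 + sqrt(2)*8 = -1 + 8*sqrt(2) ≈ 10.314)
O*44 = (-1 + 8*sqrt(2))*44 = -44 + 352*sqrt(2)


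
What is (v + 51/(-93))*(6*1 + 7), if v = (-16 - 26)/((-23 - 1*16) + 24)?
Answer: 4537/155 ≈ 29.271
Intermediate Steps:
v = 14/5 (v = -42/((-23 - 16) + 24) = -42/(-39 + 24) = -42/(-15) = -42*(-1/15) = 14/5 ≈ 2.8000)
(v + 51/(-93))*(6*1 + 7) = (14/5 + 51/(-93))*(6*1 + 7) = (14/5 + 51*(-1/93))*(6 + 7) = (14/5 - 17/31)*13 = (349/155)*13 = 4537/155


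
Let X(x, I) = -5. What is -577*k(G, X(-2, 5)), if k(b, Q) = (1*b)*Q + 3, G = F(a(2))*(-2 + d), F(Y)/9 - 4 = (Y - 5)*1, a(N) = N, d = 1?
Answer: -27696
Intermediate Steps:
F(Y) = -9 + 9*Y (F(Y) = 36 + 9*((Y - 5)*1) = 36 + 9*((-5 + Y)*1) = 36 + 9*(-5 + Y) = 36 + (-45 + 9*Y) = -9 + 9*Y)
G = -9 (G = (-9 + 9*2)*(-2 + 1) = (-9 + 18)*(-1) = 9*(-1) = -9)
k(b, Q) = 3 + Q*b (k(b, Q) = b*Q + 3 = Q*b + 3 = 3 + Q*b)
-577*k(G, X(-2, 5)) = -577*(3 - 5*(-9)) = -577*(3 + 45) = -577*48 = -27696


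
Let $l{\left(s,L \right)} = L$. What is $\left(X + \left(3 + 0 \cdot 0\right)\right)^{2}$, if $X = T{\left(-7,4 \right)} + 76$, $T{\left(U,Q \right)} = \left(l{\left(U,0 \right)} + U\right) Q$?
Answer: $2601$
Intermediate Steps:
$T{\left(U,Q \right)} = Q U$ ($T{\left(U,Q \right)} = \left(0 + U\right) Q = U Q = Q U$)
$X = 48$ ($X = 4 \left(-7\right) + 76 = -28 + 76 = 48$)
$\left(X + \left(3 + 0 \cdot 0\right)\right)^{2} = \left(48 + \left(3 + 0 \cdot 0\right)\right)^{2} = \left(48 + \left(3 + 0\right)\right)^{2} = \left(48 + 3\right)^{2} = 51^{2} = 2601$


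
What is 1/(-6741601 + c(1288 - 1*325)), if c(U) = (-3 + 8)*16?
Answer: -1/6741521 ≈ -1.4833e-7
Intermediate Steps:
c(U) = 80 (c(U) = 5*16 = 80)
1/(-6741601 + c(1288 - 1*325)) = 1/(-6741601 + 80) = 1/(-6741521) = -1/6741521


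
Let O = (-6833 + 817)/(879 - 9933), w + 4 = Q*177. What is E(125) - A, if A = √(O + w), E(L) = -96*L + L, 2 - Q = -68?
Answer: -11875 - √28205438290/1509 ≈ -11986.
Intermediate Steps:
Q = 70 (Q = 2 - 1*(-68) = 2 + 68 = 70)
E(L) = -95*L
w = 12386 (w = -4 + 70*177 = -4 + 12390 = 12386)
O = 3008/4527 (O = -6016/(-9054) = -6016*(-1/9054) = 3008/4527 ≈ 0.66446)
A = √28205438290/1509 (A = √(3008/4527 + 12386) = √(56074430/4527) = √28205438290/1509 ≈ 111.30)
E(125) - A = -95*125 - √28205438290/1509 = -11875 - √28205438290/1509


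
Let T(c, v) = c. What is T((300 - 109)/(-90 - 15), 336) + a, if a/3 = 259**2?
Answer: 21130324/105 ≈ 2.0124e+5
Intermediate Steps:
a = 201243 (a = 3*259**2 = 3*67081 = 201243)
T((300 - 109)/(-90 - 15), 336) + a = (300 - 109)/(-90 - 15) + 201243 = 191/(-105) + 201243 = 191*(-1/105) + 201243 = -191/105 + 201243 = 21130324/105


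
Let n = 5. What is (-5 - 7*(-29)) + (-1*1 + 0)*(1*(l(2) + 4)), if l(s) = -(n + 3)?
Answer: 202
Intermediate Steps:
l(s) = -8 (l(s) = -(5 + 3) = -1*8 = -8)
(-5 - 7*(-29)) + (-1*1 + 0)*(1*(l(2) + 4)) = (-5 - 7*(-29)) + (-1*1 + 0)*(1*(-8 + 4)) = (-5 + 203) + (-1 + 0)*(1*(-4)) = 198 - 1*(-4) = 198 + 4 = 202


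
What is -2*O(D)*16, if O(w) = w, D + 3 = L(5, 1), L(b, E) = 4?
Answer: -32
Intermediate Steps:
D = 1 (D = -3 + 4 = 1)
-2*O(D)*16 = -2*1*16 = -2*16 = -32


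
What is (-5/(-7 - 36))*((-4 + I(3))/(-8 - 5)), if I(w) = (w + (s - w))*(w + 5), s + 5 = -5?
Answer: 420/559 ≈ 0.75134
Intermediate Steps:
s = -10 (s = -5 - 5 = -10)
I(w) = -50 - 10*w (I(w) = (w + (-10 - w))*(w + 5) = -10*(5 + w) = -50 - 10*w)
(-5/(-7 - 36))*((-4 + I(3))/(-8 - 5)) = (-5/(-7 - 36))*((-4 + (-50 - 10*3))/(-8 - 5)) = (-5/(-43))*((-4 + (-50 - 30))/(-13)) = (-1/43*(-5))*((-4 - 80)*(-1/13)) = 5*(-84*(-1/13))/43 = (5/43)*(84/13) = 420/559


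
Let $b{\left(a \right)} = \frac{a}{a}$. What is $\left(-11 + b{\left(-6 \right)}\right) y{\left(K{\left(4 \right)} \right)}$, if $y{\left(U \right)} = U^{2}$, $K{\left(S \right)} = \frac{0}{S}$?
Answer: $0$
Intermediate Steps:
$b{\left(a \right)} = 1$
$K{\left(S \right)} = 0$
$\left(-11 + b{\left(-6 \right)}\right) y{\left(K{\left(4 \right)} \right)} = \left(-11 + 1\right) 0^{2} = \left(-10\right) 0 = 0$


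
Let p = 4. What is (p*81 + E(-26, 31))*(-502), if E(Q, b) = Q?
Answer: -149596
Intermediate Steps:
(p*81 + E(-26, 31))*(-502) = (4*81 - 26)*(-502) = (324 - 26)*(-502) = 298*(-502) = -149596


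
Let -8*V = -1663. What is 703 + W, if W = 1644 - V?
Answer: 17113/8 ≈ 2139.1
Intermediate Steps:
V = 1663/8 (V = -⅛*(-1663) = 1663/8 ≈ 207.88)
W = 11489/8 (W = 1644 - 1*1663/8 = 1644 - 1663/8 = 11489/8 ≈ 1436.1)
703 + W = 703 + 11489/8 = 17113/8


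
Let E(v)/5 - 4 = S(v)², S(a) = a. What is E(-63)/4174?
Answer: 19865/4174 ≈ 4.7592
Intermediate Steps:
E(v) = 20 + 5*v²
E(-63)/4174 = (20 + 5*(-63)²)/4174 = (20 + 5*3969)*(1/4174) = (20 + 19845)*(1/4174) = 19865*(1/4174) = 19865/4174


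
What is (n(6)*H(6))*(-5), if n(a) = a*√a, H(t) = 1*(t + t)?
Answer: -360*√6 ≈ -881.82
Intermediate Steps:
H(t) = 2*t (H(t) = 1*(2*t) = 2*t)
n(a) = a^(3/2)
(n(6)*H(6))*(-5) = (6^(3/2)*(2*6))*(-5) = ((6*√6)*12)*(-5) = (72*√6)*(-5) = -360*√6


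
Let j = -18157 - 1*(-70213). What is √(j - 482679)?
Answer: 3*I*√47847 ≈ 656.22*I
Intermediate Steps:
j = 52056 (j = -18157 + 70213 = 52056)
√(j - 482679) = √(52056 - 482679) = √(-430623) = 3*I*√47847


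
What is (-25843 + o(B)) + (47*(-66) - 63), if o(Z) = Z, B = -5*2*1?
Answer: -29018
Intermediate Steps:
B = -10 (B = -10*1 = -10)
(-25843 + o(B)) + (47*(-66) - 63) = (-25843 - 10) + (47*(-66) - 63) = -25853 + (-3102 - 63) = -25853 - 3165 = -29018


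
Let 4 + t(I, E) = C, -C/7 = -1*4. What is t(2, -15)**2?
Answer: 576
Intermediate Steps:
C = 28 (C = -(-7)*4 = -7*(-4) = 28)
t(I, E) = 24 (t(I, E) = -4 + 28 = 24)
t(2, -15)**2 = 24**2 = 576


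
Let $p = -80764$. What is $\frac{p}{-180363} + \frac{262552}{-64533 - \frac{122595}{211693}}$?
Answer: $- \frac{743442466124506}{205332858995661} \approx -3.6207$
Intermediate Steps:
$\frac{p}{-180363} + \frac{262552}{-64533 - \frac{122595}{211693}} = - \frac{80764}{-180363} + \frac{262552}{-64533 - \frac{122595}{211693}} = \left(-80764\right) \left(- \frac{1}{180363}\right) + \frac{262552}{-64533 - 122595 \cdot \frac{1}{211693}} = \frac{80764}{180363} + \frac{262552}{-64533 - \frac{122595}{211693}} = \frac{80764}{180363} + \frac{262552}{- \frac{13661306964}{211693}} = \frac{80764}{180363} + 262552 \left(- \frac{211693}{13661306964}\right) = \frac{80764}{180363} - \frac{13895105134}{3415326741} = - \frac{743442466124506}{205332858995661}$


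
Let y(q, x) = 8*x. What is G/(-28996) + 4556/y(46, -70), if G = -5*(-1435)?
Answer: -2126934/253715 ≈ -8.3832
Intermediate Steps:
G = 7175
G/(-28996) + 4556/y(46, -70) = 7175/(-28996) + 4556/((8*(-70))) = 7175*(-1/28996) + 4556/(-560) = -7175/28996 + 4556*(-1/560) = -7175/28996 - 1139/140 = -2126934/253715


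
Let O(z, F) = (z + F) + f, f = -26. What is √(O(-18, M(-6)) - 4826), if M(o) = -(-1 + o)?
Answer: I*√4863 ≈ 69.735*I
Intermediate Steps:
M(o) = 1 - o
O(z, F) = -26 + F + z (O(z, F) = (z + F) - 26 = (F + z) - 26 = -26 + F + z)
√(O(-18, M(-6)) - 4826) = √((-26 + (1 - 1*(-6)) - 18) - 4826) = √((-26 + (1 + 6) - 18) - 4826) = √((-26 + 7 - 18) - 4826) = √(-37 - 4826) = √(-4863) = I*√4863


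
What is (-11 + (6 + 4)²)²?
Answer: 7921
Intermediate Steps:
(-11 + (6 + 4)²)² = (-11 + 10²)² = (-11 + 100)² = 89² = 7921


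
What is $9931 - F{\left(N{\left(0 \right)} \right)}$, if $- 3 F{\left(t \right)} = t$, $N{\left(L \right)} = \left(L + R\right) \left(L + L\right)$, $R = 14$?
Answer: $9931$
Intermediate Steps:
$N{\left(L \right)} = 2 L \left(14 + L\right)$ ($N{\left(L \right)} = \left(L + 14\right) \left(L + L\right) = \left(14 + L\right) 2 L = 2 L \left(14 + L\right)$)
$F{\left(t \right)} = - \frac{t}{3}$
$9931 - F{\left(N{\left(0 \right)} \right)} = 9931 - - \frac{2 \cdot 0 \left(14 + 0\right)}{3} = 9931 - - \frac{2 \cdot 0 \cdot 14}{3} = 9931 - \left(- \frac{1}{3}\right) 0 = 9931 - 0 = 9931 + 0 = 9931$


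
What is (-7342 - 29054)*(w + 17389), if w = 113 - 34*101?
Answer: -512018928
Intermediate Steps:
w = -3321 (w = 113 - 3434 = -3321)
(-7342 - 29054)*(w + 17389) = (-7342 - 29054)*(-3321 + 17389) = -36396*14068 = -512018928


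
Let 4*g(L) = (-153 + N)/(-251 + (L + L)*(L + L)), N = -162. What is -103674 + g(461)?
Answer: -352422346083/3399332 ≈ -1.0367e+5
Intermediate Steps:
g(L) = -315/(4*(-251 + 4*L²)) (g(L) = ((-153 - 162)/(-251 + (L + L)*(L + L)))/4 = (-315/(-251 + (2*L)*(2*L)))/4 = (-315/(-251 + 4*L²))/4 = -315/(4*(-251 + 4*L²)))
-103674 + g(461) = -103674 - 315/(-1004 + 16*461²) = -103674 - 315/(-1004 + 16*212521) = -103674 - 315/(-1004 + 3400336) = -103674 - 315/3399332 = -352422346083/3399332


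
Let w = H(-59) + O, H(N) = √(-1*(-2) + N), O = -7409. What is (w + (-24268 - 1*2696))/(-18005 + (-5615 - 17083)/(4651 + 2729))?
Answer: 14092930/7383311 - 410*I*√57/7383311 ≈ 1.9088 - 0.00041925*I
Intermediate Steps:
H(N) = √(2 + N)
w = -7409 + I*√57 (w = √(2 - 59) - 7409 = √(-57) - 7409 = I*√57 - 7409 = -7409 + I*√57 ≈ -7409.0 + 7.5498*I)
(w + (-24268 - 1*2696))/(-18005 + (-5615 - 17083)/(4651 + 2729)) = ((-7409 + I*√57) + (-24268 - 1*2696))/(-18005 + (-5615 - 17083)/(4651 + 2729)) = ((-7409 + I*√57) + (-24268 - 2696))/(-18005 - 22698/7380) = ((-7409 + I*√57) - 26964)/(-18005 - 22698*1/7380) = (-34373 + I*√57)/(-18005 - 1261/410) = (-34373 + I*√57)/(-7383311/410) = (-34373 + I*√57)*(-410/7383311) = 14092930/7383311 - 410*I*√57/7383311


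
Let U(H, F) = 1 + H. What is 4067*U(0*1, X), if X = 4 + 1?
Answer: 4067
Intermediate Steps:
X = 5
4067*U(0*1, X) = 4067*(1 + 0*1) = 4067*(1 + 0) = 4067*1 = 4067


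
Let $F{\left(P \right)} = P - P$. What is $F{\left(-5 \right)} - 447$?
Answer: $-447$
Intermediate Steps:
$F{\left(P \right)} = 0$
$F{\left(-5 \right)} - 447 = 0 - 447 = -447$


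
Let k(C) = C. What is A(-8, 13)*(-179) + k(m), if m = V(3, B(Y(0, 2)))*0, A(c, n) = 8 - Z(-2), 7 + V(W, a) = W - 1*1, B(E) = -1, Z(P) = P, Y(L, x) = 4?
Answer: -1790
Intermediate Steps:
V(W, a) = -8 + W (V(W, a) = -7 + (W - 1*1) = -7 + (W - 1) = -7 + (-1 + W) = -8 + W)
A(c, n) = 10 (A(c, n) = 8 - 1*(-2) = 8 + 2 = 10)
m = 0 (m = (-8 + 3)*0 = -5*0 = 0)
A(-8, 13)*(-179) + k(m) = 10*(-179) + 0 = -1790 + 0 = -1790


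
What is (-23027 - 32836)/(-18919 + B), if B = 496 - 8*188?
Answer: 55863/19927 ≈ 2.8034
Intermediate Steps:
B = -1008 (B = 496 - 1*1504 = 496 - 1504 = -1008)
(-23027 - 32836)/(-18919 + B) = (-23027 - 32836)/(-18919 - 1008) = -55863/(-19927) = -55863*(-1/19927) = 55863/19927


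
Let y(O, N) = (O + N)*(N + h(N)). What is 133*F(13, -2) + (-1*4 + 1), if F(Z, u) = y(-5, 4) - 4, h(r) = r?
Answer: -1599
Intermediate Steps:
y(O, N) = 2*N*(N + O) (y(O, N) = (O + N)*(N + N) = (N + O)*(2*N) = 2*N*(N + O))
F(Z, u) = -12 (F(Z, u) = 2*4*(4 - 5) - 4 = 2*4*(-1) - 4 = -8 - 4 = -12)
133*F(13, -2) + (-1*4 + 1) = 133*(-12) + (-1*4 + 1) = -1596 + (-4 + 1) = -1596 - 3 = -1599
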